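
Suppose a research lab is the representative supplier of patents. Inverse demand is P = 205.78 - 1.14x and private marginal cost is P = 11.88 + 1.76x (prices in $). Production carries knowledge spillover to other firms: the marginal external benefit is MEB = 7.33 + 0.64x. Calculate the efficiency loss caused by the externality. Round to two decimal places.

Market equilibrium (private): 11.88 + 1.76x = 205.78 - 1.14x → x_m = 66.8621.
Social marginal cost = private MC − MEB = 4.55 + 1.12x.
Set SMC = demand: 4.55 + 1.12x = 205.78 - 1.14x → x* = 89.0398.
The welfare-loss triangle has base |x_m − x*| and height MEB(x_m) (the vertical gap between SMC and demand is zero at x* and MEB at x_m).
DWL = ½ × 22.1777 × 50.1217 = 555.7920.

DWL = $555.79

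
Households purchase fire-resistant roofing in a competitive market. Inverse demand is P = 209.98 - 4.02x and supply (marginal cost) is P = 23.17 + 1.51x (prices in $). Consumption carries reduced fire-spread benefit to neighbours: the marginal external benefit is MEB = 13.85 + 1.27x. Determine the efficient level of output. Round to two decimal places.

x* = 47.10

Social marginal benefit = demand + MEB = 223.83 - 2.75x.
Set SMB = MC: 223.83 - 2.75x = 23.17 + 1.51x → x* = 47.1033.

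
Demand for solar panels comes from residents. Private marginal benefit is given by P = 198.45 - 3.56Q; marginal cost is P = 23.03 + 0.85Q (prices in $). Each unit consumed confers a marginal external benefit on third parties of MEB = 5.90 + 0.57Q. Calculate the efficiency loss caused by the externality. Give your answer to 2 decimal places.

DWL = $106.31

Market equilibrium (private): 23.03 + 0.85Q = 198.45 - 3.56Q → Q_m = 39.7778.
Social marginal benefit = demand + MEB = 204.35 - 2.99Q.
Set SMB = MC: 204.35 - 2.99Q = 23.03 + 0.85Q → Q* = 47.2188.
The loss is the area between SMB and MC from Q* to Q_m; with linear curves that's a triangle of height MEB(Q_m).
DWL = ½ × 7.4410 × 28.5733 = 106.3070.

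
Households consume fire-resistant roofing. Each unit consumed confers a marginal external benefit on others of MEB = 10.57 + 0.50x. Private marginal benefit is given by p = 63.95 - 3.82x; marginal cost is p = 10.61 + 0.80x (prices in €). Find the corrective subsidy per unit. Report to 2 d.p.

subsidy = €18.33 per unit

Social marginal benefit = demand + MEB = 74.52 - 3.32x.
Set SMB = MC: 74.52 - 3.32x = 10.61 + 0.80x → x* = 15.5121.
The Pigouvian subsidy equals MEB at x*: 10.57 + 0.50×15.5121 = 18.3261.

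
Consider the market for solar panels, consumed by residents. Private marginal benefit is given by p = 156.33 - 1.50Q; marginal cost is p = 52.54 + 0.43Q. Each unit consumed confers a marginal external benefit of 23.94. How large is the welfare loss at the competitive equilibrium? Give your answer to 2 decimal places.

Market equilibrium (private): 52.54 + 0.43Q = 156.33 - 1.50Q → Q_m = 53.7772.
Social marginal benefit = demand + MEB = 180.27 - 1.50Q.
Set SMB = MC: 180.27 - 1.50Q = 52.54 + 0.43Q → Q* = 66.1813.
Height of the DWL triangle at Q_m is SMB(Q_m) − MC(Q_m) = MEB(Q_m) = 23.9400.
DWL = ½ × 12.4041 × 23.9400 = 148.4771.

DWL = 148.48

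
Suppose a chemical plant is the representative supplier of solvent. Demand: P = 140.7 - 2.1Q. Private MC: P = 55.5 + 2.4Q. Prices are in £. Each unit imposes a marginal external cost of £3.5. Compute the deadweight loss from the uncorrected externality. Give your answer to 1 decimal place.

Market equilibrium (private): 55.5 + 2.4Q = 140.7 - 2.1Q → Q_m = 18.9333.
Social marginal cost = private MC + MEC = 59.0 + 2.4Q.
Set SMC = demand: 59.0 + 2.4Q = 140.7 - 2.1Q → Q* = 18.1556.
The welfare-loss triangle has base |Q_m − Q*| and height MEC(Q_m) (the vertical gap between SMC and demand is zero at Q* and MEC at Q_m).
DWL = ½ × 0.7777 × 3.5000 = 1.3610.

DWL = £1.4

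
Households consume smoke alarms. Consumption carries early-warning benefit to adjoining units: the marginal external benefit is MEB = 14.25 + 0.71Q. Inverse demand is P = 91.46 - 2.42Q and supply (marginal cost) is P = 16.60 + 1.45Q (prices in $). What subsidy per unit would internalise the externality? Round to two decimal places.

Social marginal benefit = demand + MEB = 105.71 - 1.71Q.
Set SMB = MC: 105.71 - 1.71Q = 16.60 + 1.45Q → Q* = 28.1994.
The Pigouvian subsidy equals MEB at Q*: 14.25 + 0.71×28.1994 = 34.2716.

subsidy = $34.27 per unit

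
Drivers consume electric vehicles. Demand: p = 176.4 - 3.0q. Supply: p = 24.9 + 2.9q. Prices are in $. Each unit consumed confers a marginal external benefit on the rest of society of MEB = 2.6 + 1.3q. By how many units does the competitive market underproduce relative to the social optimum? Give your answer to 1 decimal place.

Market equilibrium (private): 24.9 + 2.9q = 176.4 - 3.0q → q_m = 25.6780.
Social marginal benefit = demand + MEB = 179.0 - 1.7q.
Set SMB = MC: 179.0 - 1.7q = 24.9 + 2.9q → q* = 33.5000.
Gap = |25.6780 − 33.5000| = 7.8220.

7.8 units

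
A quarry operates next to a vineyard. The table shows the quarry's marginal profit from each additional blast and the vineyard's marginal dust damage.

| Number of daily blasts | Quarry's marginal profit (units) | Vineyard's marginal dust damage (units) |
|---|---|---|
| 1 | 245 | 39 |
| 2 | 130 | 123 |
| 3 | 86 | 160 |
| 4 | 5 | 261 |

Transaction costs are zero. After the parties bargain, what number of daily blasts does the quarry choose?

Bargaining reaches the level where marginal profit last exceeds marginal dust damage.
That holds through level 2 (130 ≥ 123) but not at 3 (86 < 160).

2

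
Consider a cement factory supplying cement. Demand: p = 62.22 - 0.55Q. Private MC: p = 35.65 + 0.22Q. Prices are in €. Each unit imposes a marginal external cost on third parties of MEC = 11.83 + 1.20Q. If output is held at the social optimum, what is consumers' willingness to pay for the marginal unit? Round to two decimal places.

Social marginal cost = private MC + MEC = 47.48 + 1.42Q.
Set SMC = demand: 47.48 + 1.42Q = 62.22 - 0.55Q → Q* = 7.4822.
Consumer price on the demand curve at Q*: 62.22 − 0.55×7.4822 = 58.1048.

P = €58.10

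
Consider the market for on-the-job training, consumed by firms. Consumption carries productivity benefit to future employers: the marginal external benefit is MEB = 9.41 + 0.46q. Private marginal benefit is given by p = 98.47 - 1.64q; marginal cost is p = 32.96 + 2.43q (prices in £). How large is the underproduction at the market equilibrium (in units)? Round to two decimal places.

4.66 units

Market equilibrium (private): 32.96 + 2.43q = 98.47 - 1.64q → q_m = 16.0958.
Social marginal benefit = demand + MEB = 107.88 - 1.18q.
Set SMB = MC: 107.88 - 1.18q = 32.96 + 2.43q → q* = 20.7535.
Gap = |16.0958 − 20.7535| = 4.6577.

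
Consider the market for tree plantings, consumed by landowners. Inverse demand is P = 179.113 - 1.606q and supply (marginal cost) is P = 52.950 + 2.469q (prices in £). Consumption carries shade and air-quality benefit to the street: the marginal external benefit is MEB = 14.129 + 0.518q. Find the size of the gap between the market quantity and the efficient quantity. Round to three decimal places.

8.481 units

Market equilibrium (private): 52.950 + 2.469q = 179.113 - 1.606q → q_m = 30.9602.
Social marginal benefit = demand + MEB = 193.242 - 1.088q.
Set SMB = MC: 193.242 - 1.088q = 52.950 + 2.469q → q* = 39.4411.
Gap = |30.9602 − 39.4411| = 8.4809.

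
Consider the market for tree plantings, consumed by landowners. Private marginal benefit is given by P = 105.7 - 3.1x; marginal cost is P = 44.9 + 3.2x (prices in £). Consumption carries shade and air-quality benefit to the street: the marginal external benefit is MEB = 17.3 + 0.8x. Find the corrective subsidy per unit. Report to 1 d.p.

Social marginal benefit = demand + MEB = 123.0 - 2.3x.
Set SMB = MC: 123.0 - 2.3x = 44.9 + 3.2x → x* = 14.2000.
The Pigouvian subsidy equals MEB at x*: 17.3 + 0.8×14.2000 = 28.6600.

subsidy = £28.7 per unit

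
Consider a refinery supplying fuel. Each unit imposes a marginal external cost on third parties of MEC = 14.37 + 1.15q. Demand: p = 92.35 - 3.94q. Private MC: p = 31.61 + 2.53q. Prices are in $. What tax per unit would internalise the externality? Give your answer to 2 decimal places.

Social marginal cost = private MC + MEC = 45.98 + 3.68q.
Set SMC = demand: 45.98 + 3.68q = 92.35 - 3.94q → q* = 6.0853.
The Pigouvian tax equals MEC at q*: 14.37 + 1.15×6.0853 = 21.3681.

tax = $21.37 per unit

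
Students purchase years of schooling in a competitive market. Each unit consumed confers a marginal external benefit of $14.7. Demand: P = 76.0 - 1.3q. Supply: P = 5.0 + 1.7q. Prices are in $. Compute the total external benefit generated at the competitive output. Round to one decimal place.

$347.9

Market equilibrium (private): 5.0 + 1.7q = 76.0 - 1.3q → q_m = 23.6667.
Total external benefit = MEB × q_m = 14.7 × 23.6667 = 347.9005.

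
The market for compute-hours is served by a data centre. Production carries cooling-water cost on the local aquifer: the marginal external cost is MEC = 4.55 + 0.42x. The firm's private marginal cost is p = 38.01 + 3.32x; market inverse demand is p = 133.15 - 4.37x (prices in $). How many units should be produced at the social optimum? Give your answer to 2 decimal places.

x* = 11.17

Social marginal cost = private MC + MEC = 42.56 + 3.74x.
Set SMC = demand: 42.56 + 3.74x = 133.15 - 4.37x → x* = 11.1702.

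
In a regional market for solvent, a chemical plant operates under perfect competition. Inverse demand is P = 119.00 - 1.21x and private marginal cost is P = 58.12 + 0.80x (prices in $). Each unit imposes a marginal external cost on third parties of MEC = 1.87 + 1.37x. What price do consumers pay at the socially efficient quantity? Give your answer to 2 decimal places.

Social marginal cost = private MC + MEC = 59.99 + 2.17x.
Set SMC = demand: 59.99 + 2.17x = 119.00 - 1.21x → x* = 17.4586.
Consumer price on the demand curve at x*: 119.00 − 1.21×17.4586 = 97.8751.

P = $97.88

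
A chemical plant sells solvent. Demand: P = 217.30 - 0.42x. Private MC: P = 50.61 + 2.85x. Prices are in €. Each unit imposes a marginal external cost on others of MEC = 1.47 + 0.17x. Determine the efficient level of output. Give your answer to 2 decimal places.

x* = 48.03

Social marginal cost = private MC + MEC = 52.08 + 3.02x.
Set SMC = demand: 52.08 + 3.02x = 217.30 - 0.42x → x* = 48.0291.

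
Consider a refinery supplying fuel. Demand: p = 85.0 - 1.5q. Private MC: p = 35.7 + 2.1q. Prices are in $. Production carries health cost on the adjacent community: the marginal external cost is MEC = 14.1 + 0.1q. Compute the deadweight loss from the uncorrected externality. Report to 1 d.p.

Market equilibrium (private): 35.7 + 2.1q = 85.0 - 1.5q → q_m = 13.6944.
Social marginal cost = private MC + MEC = 49.8 + 2.2q.
Set SMC = demand: 49.8 + 2.2q = 85.0 - 1.5q → q* = 9.5135.
Height of the DWL triangle at q_m is SMC(q_m) − demand(q_m) = MEC(q_m) = 15.4694.
DWL = ½ × 4.1809 × 15.4694 = 32.3380.

DWL = $32.3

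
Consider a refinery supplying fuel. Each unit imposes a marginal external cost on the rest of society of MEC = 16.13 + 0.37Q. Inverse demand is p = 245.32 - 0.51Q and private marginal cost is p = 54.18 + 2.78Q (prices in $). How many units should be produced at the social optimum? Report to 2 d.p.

Social marginal cost = private MC + MEC = 70.31 + 3.15Q.
Set SMC = demand: 70.31 + 3.15Q = 245.32 - 0.51Q → Q* = 47.8169.

Q* = 47.82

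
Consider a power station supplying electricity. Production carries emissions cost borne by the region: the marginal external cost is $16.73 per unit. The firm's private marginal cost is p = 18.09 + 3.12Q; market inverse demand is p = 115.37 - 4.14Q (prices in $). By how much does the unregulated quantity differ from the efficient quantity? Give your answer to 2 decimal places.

2.30 units

Market equilibrium (private): 18.09 + 3.12Q = 115.37 - 4.14Q → Q_m = 13.3994.
Social marginal cost = private MC + MEC = 34.82 + 3.12Q.
Set SMC = demand: 34.82 + 3.12Q = 115.37 - 4.14Q → Q* = 11.0950.
Gap = |13.3994 − 11.0950| = 2.3044.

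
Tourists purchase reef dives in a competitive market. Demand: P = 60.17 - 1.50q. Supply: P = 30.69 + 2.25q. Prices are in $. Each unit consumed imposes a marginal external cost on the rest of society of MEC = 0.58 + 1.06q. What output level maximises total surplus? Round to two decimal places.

q* = 6.01

Social marginal benefit = demand − MEC = 59.59 - 2.56q.
Set SMB = MC: 59.59 - 2.56q = 30.69 + 2.25q → q* = 6.0083.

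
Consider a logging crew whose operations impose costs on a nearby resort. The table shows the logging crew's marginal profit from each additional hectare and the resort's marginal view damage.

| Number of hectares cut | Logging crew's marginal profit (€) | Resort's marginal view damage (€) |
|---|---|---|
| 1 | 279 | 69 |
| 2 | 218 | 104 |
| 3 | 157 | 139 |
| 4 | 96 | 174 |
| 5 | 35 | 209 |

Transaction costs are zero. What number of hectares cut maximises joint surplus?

3

Bargaining reaches the level where marginal profit last exceeds marginal view damage.
That holds through level 3 (157 ≥ 139) but not at 4 (96 < 174).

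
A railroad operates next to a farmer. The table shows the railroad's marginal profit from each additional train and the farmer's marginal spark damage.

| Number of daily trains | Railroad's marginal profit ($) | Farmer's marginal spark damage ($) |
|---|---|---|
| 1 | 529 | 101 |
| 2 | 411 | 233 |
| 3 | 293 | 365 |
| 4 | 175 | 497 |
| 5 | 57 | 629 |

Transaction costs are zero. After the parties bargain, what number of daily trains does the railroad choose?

Bargaining reaches the level where marginal profit last exceeds marginal spark damage.
That holds through level 2 (411 ≥ 233) but not at 3 (293 < 365).

2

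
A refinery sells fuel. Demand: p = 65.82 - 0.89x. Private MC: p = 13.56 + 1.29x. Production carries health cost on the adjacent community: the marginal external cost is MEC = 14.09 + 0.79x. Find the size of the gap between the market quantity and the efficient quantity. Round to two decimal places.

Market equilibrium (private): 13.56 + 1.29x = 65.82 - 0.89x → x_m = 23.9725.
Social marginal cost = private MC + MEC = 27.65 + 2.08x.
Set SMC = demand: 27.65 + 2.08x = 65.82 - 0.89x → x* = 12.8519.
Gap = |23.9725 − 12.8519| = 11.1206.

11.12 units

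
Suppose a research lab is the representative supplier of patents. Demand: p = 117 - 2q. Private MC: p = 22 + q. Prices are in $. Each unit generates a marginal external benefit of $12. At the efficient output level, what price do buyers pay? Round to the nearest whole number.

P = $46

Social marginal cost = private MC − MEB = 10 + q.
Set SMC = demand: 10 + q = 117 - 2q → q* = 35.6667.
Consumer price on the demand curve at q*: 117 − 2×35.6667 = 45.6666.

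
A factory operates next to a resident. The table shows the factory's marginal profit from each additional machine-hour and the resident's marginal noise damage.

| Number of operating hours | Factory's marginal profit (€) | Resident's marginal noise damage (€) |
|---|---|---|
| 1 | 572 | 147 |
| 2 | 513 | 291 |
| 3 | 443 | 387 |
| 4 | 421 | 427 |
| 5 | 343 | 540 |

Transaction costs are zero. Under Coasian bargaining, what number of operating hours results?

Bargaining reaches the level where marginal profit last exceeds marginal noise damage.
That holds through level 3 (443 ≥ 387) but not at 4 (421 < 427).

3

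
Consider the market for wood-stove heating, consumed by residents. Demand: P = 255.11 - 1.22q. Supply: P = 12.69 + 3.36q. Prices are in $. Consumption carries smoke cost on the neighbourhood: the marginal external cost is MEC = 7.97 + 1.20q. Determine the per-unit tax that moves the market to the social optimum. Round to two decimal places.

tax = $56.64 per unit

Social marginal benefit = demand − MEC = 247.14 - 2.42q.
Set SMB = MC: 247.14 - 2.42q = 12.69 + 3.36q → q* = 40.5623.
The Pigouvian tax equals MEC at q*: 7.97 + 1.20×40.5623 = 56.6448.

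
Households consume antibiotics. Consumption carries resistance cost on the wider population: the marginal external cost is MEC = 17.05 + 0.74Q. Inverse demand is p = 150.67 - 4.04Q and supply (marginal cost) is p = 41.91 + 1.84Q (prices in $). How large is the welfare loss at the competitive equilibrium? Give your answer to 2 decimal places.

DWL = $71.36

Market equilibrium (private): 41.91 + 1.84Q = 150.67 - 4.04Q → Q_m = 18.4966.
Social marginal benefit = demand − MEC = 133.62 - 4.78Q.
Set SMB = MC: 133.62 - 4.78Q = 41.91 + 1.84Q → Q* = 13.8535.
Height of the DWL triangle at Q_m is MC(Q_m) − SMB(Q_m) = MEC(Q_m) = 30.7375.
DWL = ½ × 4.6431 × 30.7375 = 71.3586.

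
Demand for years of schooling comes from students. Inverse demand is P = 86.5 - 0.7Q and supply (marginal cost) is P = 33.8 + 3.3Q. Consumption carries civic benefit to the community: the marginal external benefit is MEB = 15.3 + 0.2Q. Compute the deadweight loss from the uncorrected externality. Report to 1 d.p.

Market equilibrium (private): 33.8 + 3.3Q = 86.5 - 0.7Q → Q_m = 13.1750.
Social marginal benefit = demand + MEB = 101.8 - 0.5Q.
Set SMB = MC: 101.8 - 0.5Q = 33.8 + 3.3Q → Q* = 17.8947.
The welfare-loss triangle has base |Q_m − Q*| and height MEB(Q_m) (the vertical gap between SMB and MC is zero at Q* and MEB at Q_m).
DWL = ½ × 4.7197 × 17.9350 = 42.3239.

DWL = 42.3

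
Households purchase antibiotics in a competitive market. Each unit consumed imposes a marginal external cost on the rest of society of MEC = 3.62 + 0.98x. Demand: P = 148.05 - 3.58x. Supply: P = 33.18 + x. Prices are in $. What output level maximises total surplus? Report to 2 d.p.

x* = 20.01

Social marginal benefit = demand − MEC = 144.43 - 4.56x.
Set SMB = MC: 144.43 - 4.56x = 33.18 + x → x* = 20.0090.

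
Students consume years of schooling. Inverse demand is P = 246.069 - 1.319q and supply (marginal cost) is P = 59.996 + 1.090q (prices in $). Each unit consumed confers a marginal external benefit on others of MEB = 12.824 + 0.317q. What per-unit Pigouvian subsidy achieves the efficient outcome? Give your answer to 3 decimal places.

Social marginal benefit = demand + MEB = 258.893 - 1.002q.
Set SMB = MC: 258.893 - 1.002q = 59.996 + 1.090q → q* = 95.0750.
The Pigouvian subsidy equals MEB at q*: 12.824 + 0.317×95.0750 = 42.9628.

subsidy = $42.963 per unit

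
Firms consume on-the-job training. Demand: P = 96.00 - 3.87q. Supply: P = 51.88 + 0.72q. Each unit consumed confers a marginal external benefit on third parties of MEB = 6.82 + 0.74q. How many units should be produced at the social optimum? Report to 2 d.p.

Social marginal benefit = demand + MEB = 102.82 - 3.13q.
Set SMB = MC: 102.82 - 3.13q = 51.88 + 0.72q → q* = 13.2312.

q* = 13.23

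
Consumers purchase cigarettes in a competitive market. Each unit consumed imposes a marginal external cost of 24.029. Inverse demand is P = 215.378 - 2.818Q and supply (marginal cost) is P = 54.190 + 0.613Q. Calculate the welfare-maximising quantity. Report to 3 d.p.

Social marginal benefit = demand − MEC = 191.349 - 2.818Q.
Set SMB = MC: 191.349 - 2.818Q = 54.190 + 0.613Q → Q* = 39.9764.

Q* = 39.976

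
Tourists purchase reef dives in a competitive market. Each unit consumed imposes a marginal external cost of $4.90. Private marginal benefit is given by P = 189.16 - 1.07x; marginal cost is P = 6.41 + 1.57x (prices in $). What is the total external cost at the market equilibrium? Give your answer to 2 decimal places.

Market equilibrium (private): 6.41 + 1.57x = 189.16 - 1.07x → x_m = 69.2235.
Total external cost = MEC × x_m = 4.90 × 69.2235 = 339.1952.

$339.20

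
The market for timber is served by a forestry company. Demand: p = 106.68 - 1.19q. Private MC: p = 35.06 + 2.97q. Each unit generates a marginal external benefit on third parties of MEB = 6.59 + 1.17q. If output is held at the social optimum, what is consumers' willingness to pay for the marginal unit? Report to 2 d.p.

Social marginal cost = private MC − MEB = 28.47 + 1.80q.
Set SMC = demand: 28.47 + 1.80q = 106.68 - 1.19q → q* = 26.1572.
Consumer price on the demand curve at q*: 106.68 − 1.19×26.1572 = 75.5529.

P = 75.55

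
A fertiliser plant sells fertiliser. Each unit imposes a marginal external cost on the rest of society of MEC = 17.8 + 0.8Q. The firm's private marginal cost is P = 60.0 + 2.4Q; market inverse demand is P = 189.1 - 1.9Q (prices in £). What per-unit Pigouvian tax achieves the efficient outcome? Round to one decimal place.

Social marginal cost = private MC + MEC = 77.8 + 3.2Q.
Set SMC = demand: 77.8 + 3.2Q = 189.1 - 1.9Q → Q* = 21.8235.
The Pigouvian tax equals MEC at Q*: 17.8 + 0.8×21.8235 = 35.2588.

tax = £35.3 per unit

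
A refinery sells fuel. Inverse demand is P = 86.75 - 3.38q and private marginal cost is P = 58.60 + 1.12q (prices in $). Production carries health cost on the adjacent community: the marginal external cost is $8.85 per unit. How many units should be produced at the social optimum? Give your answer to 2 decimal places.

q* = 4.29

Social marginal cost = private MC + MEC = 67.45 + 1.12q.
Set SMC = demand: 67.45 + 1.12q = 86.75 - 3.38q → q* = 4.2889.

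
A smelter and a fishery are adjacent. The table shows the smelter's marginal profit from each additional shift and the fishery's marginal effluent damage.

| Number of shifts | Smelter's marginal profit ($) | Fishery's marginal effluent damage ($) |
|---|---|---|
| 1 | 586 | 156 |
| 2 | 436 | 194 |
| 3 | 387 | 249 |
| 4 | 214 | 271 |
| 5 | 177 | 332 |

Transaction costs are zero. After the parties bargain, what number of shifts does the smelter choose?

Bargaining reaches the level where marginal profit last exceeds marginal effluent damage.
That holds through level 3 (387 ≥ 249) but not at 4 (214 < 271).

3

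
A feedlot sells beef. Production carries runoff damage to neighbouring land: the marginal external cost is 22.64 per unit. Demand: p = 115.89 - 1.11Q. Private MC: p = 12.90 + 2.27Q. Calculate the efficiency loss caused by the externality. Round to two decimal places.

DWL = 75.82

Market equilibrium (private): 12.90 + 2.27Q = 115.89 - 1.11Q → Q_m = 30.4704.
Social marginal cost = private MC + MEC = 35.54 + 2.27Q.
Set SMC = demand: 35.54 + 2.27Q = 115.89 - 1.11Q → Q* = 23.7722.
The welfare-loss triangle has base |Q_m − Q*| and height MEC(Q_m) (the vertical gap between SMC and demand is zero at Q* and MEC at Q_m).
DWL = ½ × 6.6982 × 22.6400 = 75.8236.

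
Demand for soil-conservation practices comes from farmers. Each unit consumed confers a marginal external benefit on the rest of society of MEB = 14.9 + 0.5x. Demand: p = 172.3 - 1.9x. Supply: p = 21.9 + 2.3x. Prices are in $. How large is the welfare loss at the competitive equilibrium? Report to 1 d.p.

Market equilibrium (private): 21.9 + 2.3x = 172.3 - 1.9x → x_m = 35.8095.
Social marginal benefit = demand + MEB = 187.2 - 1.4x.
Set SMB = MC: 187.2 - 1.4x = 21.9 + 2.3x → x* = 44.6757.
Between x* and x_m the wedge SMB − MC runs linearly from 0 to MEB(x_m), so the loss is a triangle.
DWL = ½ × 8.8662 × 32.8048 = 145.4270.

DWL = $145.4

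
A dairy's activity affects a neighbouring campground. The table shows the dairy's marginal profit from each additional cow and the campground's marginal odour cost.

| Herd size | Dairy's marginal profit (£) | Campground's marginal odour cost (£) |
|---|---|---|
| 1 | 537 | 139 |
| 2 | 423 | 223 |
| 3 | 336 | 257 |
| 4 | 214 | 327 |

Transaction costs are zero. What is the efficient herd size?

3

Bargaining reaches the level where marginal profit last exceeds marginal odour cost.
That holds through level 3 (336 ≥ 257) but not at 4 (214 < 327).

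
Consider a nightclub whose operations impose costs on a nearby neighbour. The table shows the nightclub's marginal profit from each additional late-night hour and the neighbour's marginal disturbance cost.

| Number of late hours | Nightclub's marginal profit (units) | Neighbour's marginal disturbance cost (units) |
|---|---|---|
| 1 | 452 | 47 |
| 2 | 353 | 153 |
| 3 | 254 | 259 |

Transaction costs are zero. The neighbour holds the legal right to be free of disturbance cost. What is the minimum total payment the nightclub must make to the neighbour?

200

Efficient level: marginal profit ≥ marginal disturbance cost through level 2, so k* = 2.
With the neighbour holding the right, the nightclub must at least compensate total damage at k*: 47 + 153 = 200.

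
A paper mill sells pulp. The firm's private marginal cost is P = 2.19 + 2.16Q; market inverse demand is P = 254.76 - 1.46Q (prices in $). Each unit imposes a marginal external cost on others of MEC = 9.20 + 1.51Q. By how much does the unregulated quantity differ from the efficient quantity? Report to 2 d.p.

Market equilibrium (private): 2.19 + 2.16Q = 254.76 - 1.46Q → Q_m = 69.7707.
Social marginal cost = private MC + MEC = 11.39 + 3.67Q.
Set SMC = demand: 11.39 + 3.67Q = 254.76 - 1.46Q → Q* = 47.4405.
Gap = |69.7707 − 47.4405| = 22.3302.

22.33 units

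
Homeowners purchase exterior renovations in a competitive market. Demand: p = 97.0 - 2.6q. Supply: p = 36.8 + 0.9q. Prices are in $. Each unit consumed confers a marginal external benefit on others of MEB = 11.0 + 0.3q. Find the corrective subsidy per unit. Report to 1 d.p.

Social marginal benefit = demand + MEB = 108.0 - 2.3q.
Set SMB = MC: 108.0 - 2.3q = 36.8 + 0.9q → q* = 22.2500.
The Pigouvian subsidy equals MEB at q*: 11.0 + 0.3×22.2500 = 17.6750.

subsidy = $17.7 per unit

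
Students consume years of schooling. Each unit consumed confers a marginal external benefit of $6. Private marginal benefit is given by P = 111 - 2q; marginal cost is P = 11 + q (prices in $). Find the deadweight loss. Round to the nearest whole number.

Market equilibrium (private): 11 + q = 111 - 2q → q_m = 33.3333.
Social marginal benefit = demand + MEB = 117 - 2q.
Set SMB = MC: 117 - 2q = 11 + q → q* = 35.3333.
Between q* and q_m the wedge SMB − MC runs linearly from 0 to MEB(q_m), so the loss is a triangle.
DWL = ½ × 2.0000 × 6.0000 = 6.0000.

DWL = $6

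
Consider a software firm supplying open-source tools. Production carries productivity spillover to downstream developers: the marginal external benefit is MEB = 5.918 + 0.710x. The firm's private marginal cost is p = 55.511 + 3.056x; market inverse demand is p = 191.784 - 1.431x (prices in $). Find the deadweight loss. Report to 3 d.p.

DWL = $99.975

Market equilibrium (private): 55.511 + 3.056x = 191.784 - 1.431x → x_m = 30.3706.
Social marginal cost = private MC − MEB = 49.593 + 2.346x.
Set SMC = demand: 49.593 + 2.346x = 191.784 - 1.431x → x* = 37.6465.
The loss is the area between SMC and demand from x* to x_m; with linear curves that's a triangle of height MEB(x_m).
DWL = ½ × 7.2759 × 27.4811 = 99.9749.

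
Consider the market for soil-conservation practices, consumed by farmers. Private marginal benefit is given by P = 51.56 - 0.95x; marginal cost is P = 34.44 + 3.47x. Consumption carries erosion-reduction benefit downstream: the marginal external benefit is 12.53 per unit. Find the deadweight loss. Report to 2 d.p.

Market equilibrium (private): 34.44 + 3.47x = 51.56 - 0.95x → x_m = 3.8733.
Social marginal benefit = demand + MEB = 64.09 - 0.95x.
Set SMB = MC: 64.09 - 0.95x = 34.44 + 3.47x → x* = 6.7081.
Height of the DWL triangle at x_m is SMB(x_m) − MC(x_m) = MEB(x_m) = 12.5300.
DWL = ½ × 2.8348 × 12.5300 = 17.7600.

DWL = 17.76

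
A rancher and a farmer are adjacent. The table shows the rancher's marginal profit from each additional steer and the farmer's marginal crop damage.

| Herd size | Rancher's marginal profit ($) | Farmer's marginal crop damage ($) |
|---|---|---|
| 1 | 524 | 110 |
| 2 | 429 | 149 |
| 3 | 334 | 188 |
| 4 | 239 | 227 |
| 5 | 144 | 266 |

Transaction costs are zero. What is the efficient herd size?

Bargaining reaches the level where marginal profit last exceeds marginal crop damage.
That holds through level 4 (239 ≥ 227) but not at 5 (144 < 266).

4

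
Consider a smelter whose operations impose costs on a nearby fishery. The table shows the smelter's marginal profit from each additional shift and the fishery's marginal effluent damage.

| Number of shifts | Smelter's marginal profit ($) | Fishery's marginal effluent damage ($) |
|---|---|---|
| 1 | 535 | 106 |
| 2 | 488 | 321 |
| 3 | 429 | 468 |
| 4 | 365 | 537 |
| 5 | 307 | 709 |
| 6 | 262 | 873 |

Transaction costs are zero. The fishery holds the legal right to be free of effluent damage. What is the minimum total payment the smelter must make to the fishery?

$427

Efficient level: marginal profit ≥ marginal effluent damage through level 2, so k* = 2.
With the fishery holding the right, the smelter must at least compensate total damage at k*: 106 + 321 = 427.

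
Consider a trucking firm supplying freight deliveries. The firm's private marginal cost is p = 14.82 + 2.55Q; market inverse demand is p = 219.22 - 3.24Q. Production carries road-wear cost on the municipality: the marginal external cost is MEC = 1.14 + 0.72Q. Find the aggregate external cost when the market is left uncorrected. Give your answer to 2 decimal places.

488.89

Market equilibrium (private): 14.82 + 2.55Q = 219.22 - 3.24Q → Q_m = 35.3022.
Total external cost = ∫₀^{Q_m} (1.14 + 0.72Q) dQ = 1.14×35.3022 + ½×0.72×35.3022² = 488.8928.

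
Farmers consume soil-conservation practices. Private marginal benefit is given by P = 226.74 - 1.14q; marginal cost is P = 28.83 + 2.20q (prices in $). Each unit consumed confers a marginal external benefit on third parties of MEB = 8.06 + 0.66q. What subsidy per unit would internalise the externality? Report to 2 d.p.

Social marginal benefit = demand + MEB = 234.80 - 0.48q.
Set SMB = MC: 234.80 - 0.48q = 28.83 + 2.20q → q* = 76.8545.
The Pigouvian subsidy equals MEB at q*: 8.06 + 0.66×76.8545 = 58.7840.

subsidy = $58.78 per unit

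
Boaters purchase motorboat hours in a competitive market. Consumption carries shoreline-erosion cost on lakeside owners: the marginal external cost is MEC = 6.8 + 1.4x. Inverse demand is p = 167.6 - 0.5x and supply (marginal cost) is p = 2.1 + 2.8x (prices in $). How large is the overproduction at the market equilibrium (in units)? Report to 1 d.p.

Market equilibrium (private): 2.1 + 2.8x = 167.6 - 0.5x → x_m = 50.1515.
Social marginal benefit = demand − MEC = 160.8 - 1.9x.
Set SMB = MC: 160.8 - 1.9x = 2.1 + 2.8x → x* = 33.7660.
Gap = |50.1515 − 33.7660| = 16.3855.

16.4 units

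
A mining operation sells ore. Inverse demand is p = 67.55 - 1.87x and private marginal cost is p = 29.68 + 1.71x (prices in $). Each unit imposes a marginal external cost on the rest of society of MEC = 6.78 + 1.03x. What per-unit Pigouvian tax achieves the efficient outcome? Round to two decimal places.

Social marginal cost = private MC + MEC = 36.46 + 2.74x.
Set SMC = demand: 36.46 + 2.74x = 67.55 - 1.87x → x* = 6.7440.
The Pigouvian tax equals MEC at x*: 6.78 + 1.03×6.7440 = 13.7263.

tax = $13.73 per unit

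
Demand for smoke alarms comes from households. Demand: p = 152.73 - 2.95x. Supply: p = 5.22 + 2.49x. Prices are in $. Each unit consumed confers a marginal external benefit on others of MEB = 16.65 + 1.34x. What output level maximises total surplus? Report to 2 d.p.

Social marginal benefit = demand + MEB = 169.38 - 1.61x.
Set SMB = MC: 169.38 - 1.61x = 5.22 + 2.49x → x* = 40.0390.

x* = 40.04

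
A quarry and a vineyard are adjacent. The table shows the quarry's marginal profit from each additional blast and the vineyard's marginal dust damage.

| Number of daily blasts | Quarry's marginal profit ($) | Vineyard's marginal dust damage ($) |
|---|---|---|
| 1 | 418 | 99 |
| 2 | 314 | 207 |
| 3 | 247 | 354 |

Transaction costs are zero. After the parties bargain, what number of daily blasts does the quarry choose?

2

Bargaining reaches the level where marginal profit last exceeds marginal dust damage.
That holds through level 2 (314 ≥ 207) but not at 3 (247 < 354).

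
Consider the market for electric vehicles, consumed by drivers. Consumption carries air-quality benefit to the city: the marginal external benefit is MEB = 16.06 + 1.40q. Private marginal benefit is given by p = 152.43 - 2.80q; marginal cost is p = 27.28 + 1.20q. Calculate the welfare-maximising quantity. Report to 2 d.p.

q* = 54.31

Social marginal benefit = demand + MEB = 168.49 - 1.40q.
Set SMB = MC: 168.49 - 1.40q = 27.28 + 1.20q → q* = 54.3115.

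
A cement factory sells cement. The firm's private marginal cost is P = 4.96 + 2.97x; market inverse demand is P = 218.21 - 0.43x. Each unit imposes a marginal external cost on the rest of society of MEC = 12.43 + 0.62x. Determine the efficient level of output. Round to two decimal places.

x* = 49.96

Social marginal cost = private MC + MEC = 17.39 + 3.59x.
Set SMC = demand: 17.39 + 3.59x = 218.21 - 0.43x → x* = 49.9552.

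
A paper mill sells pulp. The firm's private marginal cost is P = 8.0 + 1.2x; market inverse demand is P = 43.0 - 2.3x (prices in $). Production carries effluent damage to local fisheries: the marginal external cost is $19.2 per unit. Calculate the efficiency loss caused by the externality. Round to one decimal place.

Market equilibrium (private): 8.0 + 1.2x = 43.0 - 2.3x → x_m = 10.0000.
Social marginal cost = private MC + MEC = 27.2 + 1.2x.
Set SMC = demand: 27.2 + 1.2x = 43.0 - 2.3x → x* = 4.5143.
The loss is the area between SMC and demand from x* to x_m; with linear curves that's a triangle of height MEC(x_m).
DWL = ½ × 5.4857 × 19.2000 = 52.6627.

DWL = $52.7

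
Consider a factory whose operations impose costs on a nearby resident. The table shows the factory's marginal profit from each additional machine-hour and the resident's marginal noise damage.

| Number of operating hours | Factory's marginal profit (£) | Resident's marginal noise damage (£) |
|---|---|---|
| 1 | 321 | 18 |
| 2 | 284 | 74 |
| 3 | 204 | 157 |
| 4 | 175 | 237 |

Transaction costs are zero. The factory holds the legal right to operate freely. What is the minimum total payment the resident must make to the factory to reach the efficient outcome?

£175

Left alone the factory would choose level 4 (marginal profit stays positive).
Efficient level: k* = 3 (marginal profit ≥ marginal noise damage through 3).
The resident must at least cover the factory's forgone profit from cutting 4→3: 175 = 175.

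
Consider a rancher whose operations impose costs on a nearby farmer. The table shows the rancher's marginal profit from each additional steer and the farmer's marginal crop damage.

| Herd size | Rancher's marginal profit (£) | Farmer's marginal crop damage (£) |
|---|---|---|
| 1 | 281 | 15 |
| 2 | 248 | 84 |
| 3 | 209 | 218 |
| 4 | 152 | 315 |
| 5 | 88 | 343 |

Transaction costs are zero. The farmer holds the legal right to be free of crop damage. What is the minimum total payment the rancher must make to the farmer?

£99

Efficient level: marginal profit ≥ marginal crop damage through level 2, so k* = 2.
With the farmer holding the right, the rancher must at least compensate total damage at k*: 15 + 84 = 99.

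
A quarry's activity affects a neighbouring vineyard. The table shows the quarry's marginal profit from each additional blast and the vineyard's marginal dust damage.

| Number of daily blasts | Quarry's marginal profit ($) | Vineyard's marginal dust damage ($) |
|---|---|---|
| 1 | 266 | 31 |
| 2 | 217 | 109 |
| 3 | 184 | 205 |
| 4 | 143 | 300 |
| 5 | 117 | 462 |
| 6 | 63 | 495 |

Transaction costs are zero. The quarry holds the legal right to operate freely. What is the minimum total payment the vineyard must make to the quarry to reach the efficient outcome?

Left alone the quarry would choose level 6 (marginal profit stays positive).
Efficient level: k* = 2 (marginal profit ≥ marginal dust damage through 2).
The vineyard must at least cover the quarry's forgone profit from cutting 6→2: 184 + 143 + 117 + 63 = 507.

$507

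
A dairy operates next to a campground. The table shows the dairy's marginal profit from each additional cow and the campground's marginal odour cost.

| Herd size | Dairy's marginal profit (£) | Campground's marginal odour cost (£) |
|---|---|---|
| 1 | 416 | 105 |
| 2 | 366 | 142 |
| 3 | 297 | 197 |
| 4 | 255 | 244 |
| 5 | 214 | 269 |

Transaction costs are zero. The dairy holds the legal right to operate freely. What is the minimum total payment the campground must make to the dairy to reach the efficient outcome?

Left alone the dairy would choose level 5 (marginal profit stays positive).
Efficient level: k* = 4 (marginal profit ≥ marginal odour cost through 4).
The campground must at least cover the dairy's forgone profit from cutting 5→4: 214 = 214.

£214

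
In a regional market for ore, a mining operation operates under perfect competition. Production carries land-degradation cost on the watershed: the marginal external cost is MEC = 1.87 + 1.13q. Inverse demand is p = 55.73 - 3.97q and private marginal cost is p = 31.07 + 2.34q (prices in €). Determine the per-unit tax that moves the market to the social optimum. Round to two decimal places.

Social marginal cost = private MC + MEC = 32.94 + 3.47q.
Set SMC = demand: 32.94 + 3.47q = 55.73 - 3.97q → q* = 3.0632.
The Pigouvian tax equals MEC at q*: 1.87 + 1.13×3.0632 = 5.3314.

tax = €5.33 per unit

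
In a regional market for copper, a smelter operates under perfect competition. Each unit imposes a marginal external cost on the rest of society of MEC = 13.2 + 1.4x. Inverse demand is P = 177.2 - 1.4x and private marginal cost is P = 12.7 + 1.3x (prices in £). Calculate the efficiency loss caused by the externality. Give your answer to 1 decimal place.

DWL = £1183.1

Market equilibrium (private): 12.7 + 1.3x = 177.2 - 1.4x → x_m = 60.9259.
Social marginal cost = private MC + MEC = 25.9 + 2.7x.
Set SMC = demand: 25.9 + 2.7x = 177.2 - 1.4x → x* = 36.9024.
The welfare-loss triangle has base |x_m − x*| and height MEC(x_m) (the vertical gap between SMC and demand is zero at x* and MEC at x_m).
DWL = ½ × 24.0235 × 98.4963 = 1183.1129.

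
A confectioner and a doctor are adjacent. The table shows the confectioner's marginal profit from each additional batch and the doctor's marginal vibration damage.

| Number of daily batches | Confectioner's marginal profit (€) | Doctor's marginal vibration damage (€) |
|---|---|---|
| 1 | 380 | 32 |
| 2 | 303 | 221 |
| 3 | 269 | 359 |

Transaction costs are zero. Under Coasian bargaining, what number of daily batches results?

2

Bargaining reaches the level where marginal profit last exceeds marginal vibration damage.
That holds through level 2 (303 ≥ 221) but not at 3 (269 < 359).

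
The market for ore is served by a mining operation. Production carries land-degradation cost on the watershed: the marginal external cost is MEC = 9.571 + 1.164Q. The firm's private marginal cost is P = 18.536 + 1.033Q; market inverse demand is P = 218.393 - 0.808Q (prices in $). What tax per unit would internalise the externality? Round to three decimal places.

Social marginal cost = private MC + MEC = 28.107 + 2.197Q.
Set SMC = demand: 28.107 + 2.197Q = 218.393 - 0.808Q → Q* = 63.3231.
The Pigouvian tax equals MEC at Q*: 9.571 + 1.164×63.3231 = 83.2791.

tax = $83.279 per unit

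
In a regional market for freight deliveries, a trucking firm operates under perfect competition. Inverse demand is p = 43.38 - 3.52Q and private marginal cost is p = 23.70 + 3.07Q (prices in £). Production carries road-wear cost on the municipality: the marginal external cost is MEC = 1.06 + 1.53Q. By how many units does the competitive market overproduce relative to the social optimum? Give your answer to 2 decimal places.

Market equilibrium (private): 23.70 + 3.07Q = 43.38 - 3.52Q → Q_m = 2.9863.
Social marginal cost = private MC + MEC = 24.76 + 4.60Q.
Set SMC = demand: 24.76 + 4.60Q = 43.38 - 3.52Q → Q* = 2.2931.
Gap = |2.9863 − 2.2931| = 0.6932.

0.69 units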